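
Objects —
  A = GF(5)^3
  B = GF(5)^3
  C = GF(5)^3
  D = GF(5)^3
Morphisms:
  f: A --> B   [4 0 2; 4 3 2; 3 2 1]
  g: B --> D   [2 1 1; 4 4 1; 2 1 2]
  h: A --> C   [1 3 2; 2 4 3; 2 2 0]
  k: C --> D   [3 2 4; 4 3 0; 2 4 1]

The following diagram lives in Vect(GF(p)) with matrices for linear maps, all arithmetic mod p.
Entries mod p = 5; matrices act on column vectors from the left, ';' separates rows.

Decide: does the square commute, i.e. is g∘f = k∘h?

Answer: DOES NOT COMMUTE

Trace:
Along f;g (path 1):
  e0=[1,0,0] f-->[4,4,3] g-->[0,0,3]
  e1=[0,1,0] f-->[0,3,2] g-->[0,4,2]
  e2=[0,0,1] f-->[2,2,1] g-->[2,2,3]
  composite₁ = [0 0 2; 0 4 2; 3 2 3]
Along h;k (path 2):
  e0=[1,0,0] h-->[1,2,2] k-->[0,0,2]
  e1=[0,1,0] h-->[3,4,2] k-->[0,4,4]
  e2=[0,0,1] h-->[2,3,0] k-->[2,2,1]
  composite₂ = [0 0 2; 0 4 2; 2 4 1]
Equal? distinct morphisms ✗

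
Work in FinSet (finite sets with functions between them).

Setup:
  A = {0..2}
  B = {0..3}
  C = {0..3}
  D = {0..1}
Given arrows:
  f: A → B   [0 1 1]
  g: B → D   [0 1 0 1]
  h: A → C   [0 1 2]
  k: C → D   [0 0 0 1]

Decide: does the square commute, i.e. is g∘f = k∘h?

Answer: DOES NOT COMMUTE

Work:
Along f;g (path 1):
  0 f→0 g→0
  1 f→1 g→1
  2 f→1 g→1
  ⟦path⟧₁ = [0 1 1]
Along h;k (path 2):
  0 h→0 k→0
  1 h→1 k→0
  2 h→2 k→0
  ⟦path⟧₂ = [0 0 0]
Equal? distinct morphisms ✗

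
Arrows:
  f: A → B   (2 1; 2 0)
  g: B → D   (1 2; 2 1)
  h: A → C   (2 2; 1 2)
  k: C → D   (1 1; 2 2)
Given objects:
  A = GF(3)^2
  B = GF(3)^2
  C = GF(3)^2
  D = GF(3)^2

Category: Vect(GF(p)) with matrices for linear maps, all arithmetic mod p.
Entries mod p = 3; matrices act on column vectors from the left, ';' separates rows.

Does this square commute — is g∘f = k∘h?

Answer: COMMUTES

Trace:
1) trace f;g:
  e0=(1,0) f→(2,2) g→(0,0)
  e1=(0,1) f→(1,0) g→(1,2)
  result₁ = (0 1; 0 2)
2) trace h;k:
  e0=(1,0) h→(2,1) k→(0,0)
  e1=(0,1) h→(2,2) k→(1,2)
  result₂ = (0 1; 0 2)
Equal? YES — commutes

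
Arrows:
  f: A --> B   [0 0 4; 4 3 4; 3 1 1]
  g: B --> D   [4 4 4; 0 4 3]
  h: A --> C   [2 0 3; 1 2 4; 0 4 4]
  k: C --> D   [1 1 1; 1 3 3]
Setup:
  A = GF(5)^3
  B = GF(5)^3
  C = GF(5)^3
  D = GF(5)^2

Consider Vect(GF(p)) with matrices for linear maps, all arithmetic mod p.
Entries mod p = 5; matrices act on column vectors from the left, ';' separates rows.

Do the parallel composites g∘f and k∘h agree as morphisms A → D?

1) trace f;g:
  e0=(1,0,0) f-->(0,4,3) g-->(3,0)
  e1=(0,1,0) f-->(0,3,1) g-->(1,0)
  e2=(0,0,1) f-->(4,4,1) g-->(1,4)
  result₁ = [3 1 1; 0 0 4]
2) trace h;k:
  e0=(1,0,0) h-->(2,1,0) k-->(3,0)
  e1=(0,1,0) h-->(0,2,4) k-->(1,3)
  e2=(0,0,1) h-->(3,4,4) k-->(1,2)
  result₂ = [3 1 1; 0 3 2]
Equal? distinct morphisms ✗

Answer: DOES NOT COMMUTE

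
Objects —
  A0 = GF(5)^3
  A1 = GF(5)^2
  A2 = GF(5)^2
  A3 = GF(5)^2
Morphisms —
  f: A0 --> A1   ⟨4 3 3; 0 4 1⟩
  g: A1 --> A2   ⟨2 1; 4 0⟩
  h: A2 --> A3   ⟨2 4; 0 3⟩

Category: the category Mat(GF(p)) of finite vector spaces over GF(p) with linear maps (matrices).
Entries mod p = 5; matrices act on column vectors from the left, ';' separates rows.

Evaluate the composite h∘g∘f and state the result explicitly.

Answer: ⟨0 3 2; 3 1 1⟩

Trace:
  e0=⟨1,0,0⟩ f-->⟨4,0⟩ g-->⟨3,1⟩ h-->⟨0,3⟩
  e1=⟨0,1,0⟩ f-->⟨3,4⟩ g-->⟨0,2⟩ h-->⟨3,1⟩
  e2=⟨0,0,1⟩ f-->⟨3,1⟩ g-->⟨2,2⟩ h-->⟨2,1⟩
result: ⟨0 3 2; 3 1 1⟩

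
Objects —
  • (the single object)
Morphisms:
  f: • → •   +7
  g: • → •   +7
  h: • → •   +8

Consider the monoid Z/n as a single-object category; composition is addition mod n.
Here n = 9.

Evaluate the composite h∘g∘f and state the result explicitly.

Answer: +4

Derivation:
  0 +7≡7 +7≡5 +8≡4  (mod 9)
result: +4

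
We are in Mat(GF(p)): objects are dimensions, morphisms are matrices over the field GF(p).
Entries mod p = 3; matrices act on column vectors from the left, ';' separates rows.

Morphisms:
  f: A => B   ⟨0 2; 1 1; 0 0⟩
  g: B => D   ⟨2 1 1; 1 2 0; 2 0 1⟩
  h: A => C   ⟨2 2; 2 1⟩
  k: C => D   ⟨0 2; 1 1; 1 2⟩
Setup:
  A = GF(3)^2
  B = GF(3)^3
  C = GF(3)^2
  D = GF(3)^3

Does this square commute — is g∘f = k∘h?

Path 1 = f;g:
  e0=(1,0) f=>(0,1,0) g=>(1,2,0)
  e1=(0,1) f=>(2,1,0) g=>(2,1,1)
  ⟦path⟧₁ = ⟨1 2; 2 1; 0 1⟩
Path 2 = h;k:
  e0=(1,0) h=>(2,2) k=>(1,1,0)
  e1=(0,1) h=>(2,1) k=>(2,0,1)
  ⟦path⟧₂ = ⟨1 2; 1 0; 0 1⟩
Equal? NO — does not commute

Answer: DOES NOT COMMUTE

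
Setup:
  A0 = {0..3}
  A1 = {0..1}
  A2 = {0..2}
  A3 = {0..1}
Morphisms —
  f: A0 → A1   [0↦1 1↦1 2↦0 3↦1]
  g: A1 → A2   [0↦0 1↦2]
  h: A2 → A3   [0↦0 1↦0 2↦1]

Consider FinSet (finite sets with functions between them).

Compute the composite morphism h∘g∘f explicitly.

Answer: [0↦1 1↦1 2↦0 3↦1]

Derivation:
  0 f→1 g→2 h→1
  1 f→1 g→2 h→1
  2 f→0 g→0 h→0
  3 f→1 g→2 h→1
⟦path⟧: [0↦1 1↦1 2↦0 3↦1]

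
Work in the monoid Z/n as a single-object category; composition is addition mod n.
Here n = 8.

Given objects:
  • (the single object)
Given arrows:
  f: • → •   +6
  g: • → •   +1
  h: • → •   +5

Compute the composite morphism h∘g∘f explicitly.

  0 +6≡6 +1≡7 +5≡4  (mod 8)
composite: +4

Answer: +4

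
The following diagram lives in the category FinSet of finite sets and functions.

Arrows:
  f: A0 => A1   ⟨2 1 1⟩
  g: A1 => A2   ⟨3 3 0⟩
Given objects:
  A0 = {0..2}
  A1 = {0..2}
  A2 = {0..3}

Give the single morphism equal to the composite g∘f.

Answer: ⟨0 3 3⟩

Derivation:
  0 f=>2 g=>0
  1 f=>1 g=>3
  2 f=>1 g=>3
⟦path⟧: ⟨0 3 3⟩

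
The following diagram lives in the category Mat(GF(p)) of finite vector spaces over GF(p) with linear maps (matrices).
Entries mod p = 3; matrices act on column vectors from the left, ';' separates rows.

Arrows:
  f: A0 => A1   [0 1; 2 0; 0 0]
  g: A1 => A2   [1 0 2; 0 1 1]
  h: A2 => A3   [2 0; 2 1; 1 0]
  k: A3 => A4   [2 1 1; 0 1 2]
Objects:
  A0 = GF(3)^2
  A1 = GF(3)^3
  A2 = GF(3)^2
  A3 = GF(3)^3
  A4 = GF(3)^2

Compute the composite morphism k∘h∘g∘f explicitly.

  e0=(1,0) f=>(0,2,0) g=>(0,2) h=>(0,2,0) k=>(2,2)
  e1=(0,1) f=>(1,0,0) g=>(1,0) h=>(2,2,1) k=>(1,1)
result: [2 1; 2 1]

Answer: [2 1; 2 1]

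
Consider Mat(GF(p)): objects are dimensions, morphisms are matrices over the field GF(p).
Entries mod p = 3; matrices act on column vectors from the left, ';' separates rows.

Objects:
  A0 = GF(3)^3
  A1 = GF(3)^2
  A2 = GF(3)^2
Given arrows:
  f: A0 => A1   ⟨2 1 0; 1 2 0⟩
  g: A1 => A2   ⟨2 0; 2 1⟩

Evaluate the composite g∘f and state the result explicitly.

Answer: ⟨1 2 0; 2 1 0⟩

Derivation:
  e0=[1,0,0] f=>[2,1] g=>[1,2]
  e1=[0,1,0] f=>[1,2] g=>[2,1]
  e2=[0,0,1] f=>[0,0] g=>[0,0]
composite: ⟨1 2 0; 2 1 0⟩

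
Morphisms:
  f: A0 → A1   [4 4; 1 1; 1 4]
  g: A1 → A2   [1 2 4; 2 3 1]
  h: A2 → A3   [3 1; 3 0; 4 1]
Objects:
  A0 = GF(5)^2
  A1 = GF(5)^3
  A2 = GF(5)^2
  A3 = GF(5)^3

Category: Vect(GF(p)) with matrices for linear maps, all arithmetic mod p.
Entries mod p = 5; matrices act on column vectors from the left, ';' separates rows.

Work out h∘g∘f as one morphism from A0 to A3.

  e0=⟨1,0⟩ f→⟨4,1,1⟩ g→⟨0,2⟩ h→⟨2,0,2⟩
  e1=⟨0,1⟩ f→⟨4,1,4⟩ g→⟨2,0⟩ h→⟨1,1,3⟩
result: [2 1; 0 1; 2 3]

Answer: [2 1; 0 1; 2 3]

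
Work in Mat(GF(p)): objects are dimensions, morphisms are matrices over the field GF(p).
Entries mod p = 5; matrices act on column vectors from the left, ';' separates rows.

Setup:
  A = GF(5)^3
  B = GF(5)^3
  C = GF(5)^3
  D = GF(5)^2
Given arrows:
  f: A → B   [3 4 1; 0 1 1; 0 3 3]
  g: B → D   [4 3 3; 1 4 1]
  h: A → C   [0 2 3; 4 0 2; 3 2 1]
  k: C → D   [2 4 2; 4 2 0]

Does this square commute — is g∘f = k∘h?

1) trace f;g:
  e0=(1,0,0) f→(3,0,0) g→(2,3)
  e1=(0,1,0) f→(4,1,3) g→(3,1)
  e2=(0,0,1) f→(1,1,3) g→(1,3)
  ⟦path⟧₁ = [2 3 1; 3 1 3]
2) trace h;k:
  e0=(1,0,0) h→(0,4,3) k→(2,3)
  e1=(0,1,0) h→(2,0,2) k→(3,3)
  e2=(0,0,1) h→(3,2,1) k→(1,1)
  ⟦path⟧₂ = [2 3 1; 3 3 1]
Equal? distinct morphisms ✗

Answer: DOES NOT COMMUTE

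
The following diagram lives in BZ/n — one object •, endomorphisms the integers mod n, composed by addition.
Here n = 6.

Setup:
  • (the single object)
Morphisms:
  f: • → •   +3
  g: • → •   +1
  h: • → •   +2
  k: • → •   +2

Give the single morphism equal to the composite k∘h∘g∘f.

Answer: +2

Derivation:
  0 +3≡3 +1≡4 +2≡0 +2≡2  (mod 6)
⟦path⟧: +2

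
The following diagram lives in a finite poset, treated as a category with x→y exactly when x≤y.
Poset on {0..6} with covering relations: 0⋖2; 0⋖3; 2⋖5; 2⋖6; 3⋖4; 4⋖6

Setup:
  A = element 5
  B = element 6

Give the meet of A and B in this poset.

Answer: A∧B = 2

Trace:
Lower bounds of A=5 and B=6: {0,2}
  0 <= 2
  2 <= 2
glb = 2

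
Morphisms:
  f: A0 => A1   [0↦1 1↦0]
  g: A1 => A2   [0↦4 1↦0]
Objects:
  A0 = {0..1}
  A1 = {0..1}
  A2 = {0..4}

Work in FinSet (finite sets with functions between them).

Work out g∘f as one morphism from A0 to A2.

  0 f=>1 g=>0
  1 f=>0 g=>4
⟦path⟧: [0↦0 1↦4]

Answer: [0↦0 1↦4]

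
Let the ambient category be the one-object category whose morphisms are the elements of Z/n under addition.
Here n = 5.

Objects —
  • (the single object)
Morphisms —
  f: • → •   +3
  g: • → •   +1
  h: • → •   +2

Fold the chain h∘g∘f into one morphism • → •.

  0 +3≡3 +1≡4 +2≡1  (mod 5)
composite: +1

Answer: +1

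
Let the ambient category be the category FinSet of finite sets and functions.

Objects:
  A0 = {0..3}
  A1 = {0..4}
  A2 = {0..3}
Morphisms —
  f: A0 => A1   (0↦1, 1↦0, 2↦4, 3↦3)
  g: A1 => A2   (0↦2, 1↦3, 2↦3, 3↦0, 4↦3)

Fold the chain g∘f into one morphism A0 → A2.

Answer: (0↦3, 1↦2, 2↦3, 3↦0)

Trace:
  0 f=>1 g=>3
  1 f=>0 g=>2
  2 f=>4 g=>3
  3 f=>3 g=>0
composite: (0↦3, 1↦2, 2↦3, 3↦0)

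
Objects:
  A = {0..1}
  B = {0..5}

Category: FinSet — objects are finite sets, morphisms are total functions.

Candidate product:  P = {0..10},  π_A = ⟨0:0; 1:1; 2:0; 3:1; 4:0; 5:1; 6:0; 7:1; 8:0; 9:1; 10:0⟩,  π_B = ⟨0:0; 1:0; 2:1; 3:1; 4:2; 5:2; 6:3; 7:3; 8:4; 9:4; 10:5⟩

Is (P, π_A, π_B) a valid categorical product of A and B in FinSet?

Answer: NOT A VALID PRODUCT — |P|=11 ≠ |A|·|B|=12

Derivation:
|A|·|B| = 2·6 = 12;  |P| = 11
  → cardinalities differ; no bijection possible.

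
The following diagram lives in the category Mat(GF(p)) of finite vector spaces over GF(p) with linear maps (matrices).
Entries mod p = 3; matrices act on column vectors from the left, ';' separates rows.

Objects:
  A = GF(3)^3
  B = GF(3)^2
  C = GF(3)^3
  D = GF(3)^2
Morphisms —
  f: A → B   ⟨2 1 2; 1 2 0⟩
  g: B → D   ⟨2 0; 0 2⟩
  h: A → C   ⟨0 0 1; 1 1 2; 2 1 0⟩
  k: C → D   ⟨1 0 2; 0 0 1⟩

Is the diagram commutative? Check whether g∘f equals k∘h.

Answer: COMMUTES

Work:
1) trace f;g:
  e0=⟨1,0,0⟩ f→⟨2,1⟩ g→⟨1,2⟩
  e1=⟨0,1,0⟩ f→⟨1,2⟩ g→⟨2,1⟩
  e2=⟨0,0,1⟩ f→⟨2,0⟩ g→⟨1,0⟩
  result₁ = ⟨1 2 1; 2 1 0⟩
2) trace h;k:
  e0=⟨1,0,0⟩ h→⟨0,1,2⟩ k→⟨1,2⟩
  e1=⟨0,1,0⟩ h→⟨0,1,1⟩ k→⟨2,1⟩
  e2=⟨0,0,1⟩ h→⟨1,2,0⟩ k→⟨1,0⟩
  result₂ = ⟨1 2 1; 2 1 0⟩
Equal? YES — commutes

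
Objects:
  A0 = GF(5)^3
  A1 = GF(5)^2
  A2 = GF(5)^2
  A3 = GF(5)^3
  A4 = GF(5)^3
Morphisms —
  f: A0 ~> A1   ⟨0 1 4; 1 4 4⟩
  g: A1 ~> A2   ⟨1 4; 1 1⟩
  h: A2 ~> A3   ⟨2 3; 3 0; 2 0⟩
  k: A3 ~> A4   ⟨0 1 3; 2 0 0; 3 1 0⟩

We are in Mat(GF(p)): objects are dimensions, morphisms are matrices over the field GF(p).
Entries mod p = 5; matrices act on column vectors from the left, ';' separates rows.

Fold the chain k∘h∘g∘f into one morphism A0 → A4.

  e0=(1,0,0) f~>(0,1) g~>(4,1) h~>(1,2,3) k~>(1,2,0)
  e1=(0,1,0) f~>(1,4) g~>(2,0) h~>(4,1,4) k~>(3,3,3)
  e2=(0,0,1) f~>(4,4) g~>(0,3) h~>(4,0,0) k~>(0,3,2)
⟦path⟧: ⟨1 3 0; 2 3 3; 0 3 2⟩

Answer: ⟨1 3 0; 2 3 3; 0 3 2⟩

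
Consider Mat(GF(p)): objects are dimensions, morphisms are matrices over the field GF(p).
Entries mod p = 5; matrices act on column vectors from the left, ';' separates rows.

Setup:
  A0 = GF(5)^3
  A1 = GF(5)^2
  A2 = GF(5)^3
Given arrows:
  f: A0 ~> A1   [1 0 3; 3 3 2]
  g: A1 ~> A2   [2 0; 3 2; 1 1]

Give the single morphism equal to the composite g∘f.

Answer: [2 0 1; 4 1 3; 4 3 0]

Work:
  e0=⟨1,0,0⟩ f~>⟨1,3⟩ g~>⟨2,4,4⟩
  e1=⟨0,1,0⟩ f~>⟨0,3⟩ g~>⟨0,1,3⟩
  e2=⟨0,0,1⟩ f~>⟨3,2⟩ g~>⟨1,3,0⟩
result: [2 0 1; 4 1 3; 4 3 0]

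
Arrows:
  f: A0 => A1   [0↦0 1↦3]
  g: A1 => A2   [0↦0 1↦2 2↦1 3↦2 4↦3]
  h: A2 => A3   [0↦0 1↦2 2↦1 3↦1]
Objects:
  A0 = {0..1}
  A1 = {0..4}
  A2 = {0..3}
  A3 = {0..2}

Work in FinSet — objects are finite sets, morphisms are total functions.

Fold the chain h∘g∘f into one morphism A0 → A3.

Answer: [0↦0 1↦1]

Work:
  0 f=>0 g=>0 h=>0
  1 f=>3 g=>2 h=>1
⟦path⟧: [0↦0 1↦1]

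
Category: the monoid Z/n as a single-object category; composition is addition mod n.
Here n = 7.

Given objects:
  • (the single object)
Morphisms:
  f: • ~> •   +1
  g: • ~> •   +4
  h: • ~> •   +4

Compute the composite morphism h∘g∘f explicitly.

Answer: +2

Work:
  0 +1≡1 +4≡5 +4≡2  (mod 7)
composite: +2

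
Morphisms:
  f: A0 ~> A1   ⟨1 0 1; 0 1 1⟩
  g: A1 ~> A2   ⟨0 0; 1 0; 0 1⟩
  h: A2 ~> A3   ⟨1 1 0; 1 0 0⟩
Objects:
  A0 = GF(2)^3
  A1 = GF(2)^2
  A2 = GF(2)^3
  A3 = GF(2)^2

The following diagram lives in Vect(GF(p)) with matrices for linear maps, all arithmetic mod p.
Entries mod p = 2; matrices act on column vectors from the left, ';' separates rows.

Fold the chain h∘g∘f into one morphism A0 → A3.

Answer: ⟨1 0 1; 0 0 0⟩

Work:
  e0=[1,0,0] f~>[1,0] g~>[0,1,0] h~>[1,0]
  e1=[0,1,0] f~>[0,1] g~>[0,0,1] h~>[0,0]
  e2=[0,0,1] f~>[1,1] g~>[0,1,1] h~>[1,0]
composite: ⟨1 0 1; 0 0 0⟩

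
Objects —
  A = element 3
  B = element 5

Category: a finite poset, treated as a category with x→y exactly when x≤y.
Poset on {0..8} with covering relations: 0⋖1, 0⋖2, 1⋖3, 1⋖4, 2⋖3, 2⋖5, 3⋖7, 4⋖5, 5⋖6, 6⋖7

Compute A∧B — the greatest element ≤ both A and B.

Answer: NO MEET EXISTS

Trace:
Common predecessors of 3,5: {0,1,2}
  maximal lower bounds 1 and 2 are incomparable: neither 1⊑2 nor 2⊑1
→ no greatest lower bound exists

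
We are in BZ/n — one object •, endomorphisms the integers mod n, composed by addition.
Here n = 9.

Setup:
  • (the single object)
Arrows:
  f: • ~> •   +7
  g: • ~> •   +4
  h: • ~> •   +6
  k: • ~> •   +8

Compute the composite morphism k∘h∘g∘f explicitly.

  0 +7≡7 +4≡2 +6≡8 +8≡7  (mod 9)
composite: +7

Answer: +7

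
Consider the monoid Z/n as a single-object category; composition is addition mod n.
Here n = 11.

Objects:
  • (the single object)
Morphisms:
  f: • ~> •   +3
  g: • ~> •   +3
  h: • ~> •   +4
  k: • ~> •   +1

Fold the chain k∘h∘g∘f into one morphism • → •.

  0 +3≡3 +3≡6 +4≡10 +1≡0  (mod 11)
result: +0

Answer: +0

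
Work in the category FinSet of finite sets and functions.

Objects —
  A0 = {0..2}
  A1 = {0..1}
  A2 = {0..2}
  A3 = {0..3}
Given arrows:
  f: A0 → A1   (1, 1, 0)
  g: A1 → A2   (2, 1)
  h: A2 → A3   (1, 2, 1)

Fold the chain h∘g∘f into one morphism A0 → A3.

Answer: (2, 2, 1)

Trace:
  0 f→1 g→1 h→2
  1 f→1 g→1 h→2
  2 f→0 g→2 h→1
composite: (2, 2, 1)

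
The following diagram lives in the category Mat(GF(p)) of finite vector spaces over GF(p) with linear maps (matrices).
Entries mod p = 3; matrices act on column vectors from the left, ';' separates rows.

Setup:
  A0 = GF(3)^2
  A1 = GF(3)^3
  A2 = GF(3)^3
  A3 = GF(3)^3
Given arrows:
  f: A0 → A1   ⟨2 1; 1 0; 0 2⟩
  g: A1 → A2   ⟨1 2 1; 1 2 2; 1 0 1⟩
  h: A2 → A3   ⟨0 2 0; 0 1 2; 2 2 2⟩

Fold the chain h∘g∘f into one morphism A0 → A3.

Answer: ⟨2 1; 2 2; 2 1⟩

Work:
  e0=(1,0) f→(2,1,0) g→(1,1,2) h→(2,2,2)
  e1=(0,1) f→(1,0,2) g→(0,2,0) h→(1,2,1)
composite: ⟨2 1; 2 2; 2 1⟩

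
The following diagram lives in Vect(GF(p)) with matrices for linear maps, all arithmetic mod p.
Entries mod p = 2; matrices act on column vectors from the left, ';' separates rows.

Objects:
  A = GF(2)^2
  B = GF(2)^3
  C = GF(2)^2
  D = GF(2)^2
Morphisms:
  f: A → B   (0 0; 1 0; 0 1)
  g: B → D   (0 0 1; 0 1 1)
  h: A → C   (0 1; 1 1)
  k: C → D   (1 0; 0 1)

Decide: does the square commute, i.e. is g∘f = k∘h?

Path 1 = f;g:
  e0=[1,0] f→[0,1,0] g→[0,1]
  e1=[0,1] f→[0,0,1] g→[1,1]
  ⟦path⟧₁ = (0 1; 1 1)
Path 2 = h;k:
  e0=[1,0] h→[0,1] k→[0,1]
  e1=[0,1] h→[1,1] k→[1,1]
  ⟦path⟧₂ = (0 1; 1 1)
Equal? YES — commutes

Answer: COMMUTES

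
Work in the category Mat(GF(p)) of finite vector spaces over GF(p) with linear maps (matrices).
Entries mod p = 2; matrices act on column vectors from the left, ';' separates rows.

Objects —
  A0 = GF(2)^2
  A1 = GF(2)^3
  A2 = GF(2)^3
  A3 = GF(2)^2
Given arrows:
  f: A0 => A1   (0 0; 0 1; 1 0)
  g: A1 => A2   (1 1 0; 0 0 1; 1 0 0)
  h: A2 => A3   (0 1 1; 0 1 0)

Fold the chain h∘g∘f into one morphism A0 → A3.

Answer: (1 0; 1 0)

Derivation:
  e0=[1,0] f=>[0,0,1] g=>[0,1,0] h=>[1,1]
  e1=[0,1] f=>[0,1,0] g=>[1,0,0] h=>[0,0]
result: (1 0; 1 0)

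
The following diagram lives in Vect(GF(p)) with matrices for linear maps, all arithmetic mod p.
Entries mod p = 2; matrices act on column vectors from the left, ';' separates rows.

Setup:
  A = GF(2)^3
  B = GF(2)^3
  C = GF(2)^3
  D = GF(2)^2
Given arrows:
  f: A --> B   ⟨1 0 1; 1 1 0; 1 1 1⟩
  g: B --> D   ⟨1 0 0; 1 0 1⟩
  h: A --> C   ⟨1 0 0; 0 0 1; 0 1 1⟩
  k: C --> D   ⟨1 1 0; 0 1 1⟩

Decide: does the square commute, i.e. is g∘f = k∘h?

Answer: COMMUTES

Derivation:
Path 1 = f;g:
  e0=⟨1,0,0⟩ f-->⟨1,1,1⟩ g-->⟨1,0⟩
  e1=⟨0,1,0⟩ f-->⟨0,1,1⟩ g-->⟨0,1⟩
  e2=⟨0,0,1⟩ f-->⟨1,0,1⟩ g-->⟨1,0⟩
  composite₁ = ⟨1 0 1; 0 1 0⟩
Path 2 = h;k:
  e0=⟨1,0,0⟩ h-->⟨1,0,0⟩ k-->⟨1,0⟩
  e1=⟨0,1,0⟩ h-->⟨0,0,1⟩ k-->⟨0,1⟩
  e2=⟨0,0,1⟩ h-->⟨0,1,1⟩ k-->⟨1,0⟩
  composite₂ = ⟨1 0 1; 0 1 0⟩
Equal? YES — commutes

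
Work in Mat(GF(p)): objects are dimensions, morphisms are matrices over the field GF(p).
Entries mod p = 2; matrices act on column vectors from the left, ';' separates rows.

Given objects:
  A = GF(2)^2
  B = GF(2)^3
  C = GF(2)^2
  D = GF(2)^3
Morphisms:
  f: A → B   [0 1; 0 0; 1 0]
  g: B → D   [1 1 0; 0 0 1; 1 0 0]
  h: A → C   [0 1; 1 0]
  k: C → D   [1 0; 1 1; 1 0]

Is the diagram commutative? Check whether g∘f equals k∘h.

Along f;g (path 1):
  e0=⟨1,0⟩ f→⟨0,0,1⟩ g→⟨0,1,0⟩
  e1=⟨0,1⟩ f→⟨1,0,0⟩ g→⟨1,0,1⟩
  composite₁ = [0 1; 1 0; 0 1]
Along h;k (path 2):
  e0=⟨1,0⟩ h→⟨0,1⟩ k→⟨0,1,0⟩
  e1=⟨0,1⟩ h→⟨1,0⟩ k→⟨1,1,1⟩
  composite₂ = [0 1; 1 1; 0 1]
Equal? distinct morphisms ✗

Answer: DOES NOT COMMUTE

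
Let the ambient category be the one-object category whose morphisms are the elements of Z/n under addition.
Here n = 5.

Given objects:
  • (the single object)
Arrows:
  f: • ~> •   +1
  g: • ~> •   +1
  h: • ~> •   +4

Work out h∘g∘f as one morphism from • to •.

Answer: +1

Trace:
  0 +1≡1 +1≡2 +4≡1  (mod 5)
result: +1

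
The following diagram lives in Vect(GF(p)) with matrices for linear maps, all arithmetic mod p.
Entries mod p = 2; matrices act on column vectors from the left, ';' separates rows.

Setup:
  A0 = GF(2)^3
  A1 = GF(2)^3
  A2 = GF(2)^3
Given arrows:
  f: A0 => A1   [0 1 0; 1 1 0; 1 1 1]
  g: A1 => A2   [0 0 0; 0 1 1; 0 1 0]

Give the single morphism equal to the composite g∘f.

  e0=⟨1,0,0⟩ f=>⟨0,1,1⟩ g=>⟨0,0,1⟩
  e1=⟨0,1,0⟩ f=>⟨1,1,1⟩ g=>⟨0,0,1⟩
  e2=⟨0,0,1⟩ f=>⟨0,0,1⟩ g=>⟨0,1,0⟩
⟦path⟧: [0 0 0; 0 0 1; 1 1 0]

Answer: [0 0 0; 0 0 1; 1 1 0]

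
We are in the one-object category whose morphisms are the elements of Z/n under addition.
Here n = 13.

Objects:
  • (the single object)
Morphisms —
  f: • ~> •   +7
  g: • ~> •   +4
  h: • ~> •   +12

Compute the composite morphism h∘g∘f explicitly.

Answer: +10

Trace:
  0 +7≡7 +4≡11 +12≡10  (mod 13)
result: +10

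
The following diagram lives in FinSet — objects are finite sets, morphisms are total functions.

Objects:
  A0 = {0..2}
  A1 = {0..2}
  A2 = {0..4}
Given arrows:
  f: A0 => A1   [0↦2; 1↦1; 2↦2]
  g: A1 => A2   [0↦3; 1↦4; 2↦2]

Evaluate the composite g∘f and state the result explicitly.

  0 f=>2 g=>2
  1 f=>1 g=>4
  2 f=>2 g=>2
result: [0↦2; 1↦4; 2↦2]

Answer: [0↦2; 1↦4; 2↦2]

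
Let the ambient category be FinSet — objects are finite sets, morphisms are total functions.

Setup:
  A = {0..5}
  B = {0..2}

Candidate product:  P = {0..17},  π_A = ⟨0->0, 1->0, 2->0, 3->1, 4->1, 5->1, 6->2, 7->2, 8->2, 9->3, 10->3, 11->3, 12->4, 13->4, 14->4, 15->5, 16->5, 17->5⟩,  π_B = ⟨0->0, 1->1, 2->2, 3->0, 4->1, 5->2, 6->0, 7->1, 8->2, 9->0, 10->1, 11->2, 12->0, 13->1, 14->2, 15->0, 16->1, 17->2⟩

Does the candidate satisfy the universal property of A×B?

Answer: VALID PRODUCT

Derivation:
|A|·|B| = 6·3 = 18;  |P| = 18
Check the pairing map k ↦ (π_A(k), π_B(k)):
  0 -> (0,0)
  1 -> (0,1)
  2 -> (0,2)
  3 -> (1,0)
  4 -> (1,1)
  5 -> (1,2)
  6 -> (2,0)
  7 -> (2,1)
  8 -> (2,2)
  9 -> (3,0)
  10 -> (3,1)
  11 -> (3,2)
  12 -> (4,0)
  13 -> (4,1)
  14 -> (4,2)
  15 -> (5,0)
  16 -> (5,1)
  17 -> (5,2)
distinct pairs in image: 18 / 18 needed
  → bijection onto A×B; projections well-typed.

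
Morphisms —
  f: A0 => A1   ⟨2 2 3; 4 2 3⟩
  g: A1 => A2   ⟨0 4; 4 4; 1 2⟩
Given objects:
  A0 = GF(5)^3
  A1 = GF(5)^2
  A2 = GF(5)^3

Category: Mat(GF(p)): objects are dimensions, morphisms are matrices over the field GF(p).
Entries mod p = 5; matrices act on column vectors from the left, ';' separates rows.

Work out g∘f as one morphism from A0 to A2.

  e0=(1,0,0) f=>(2,4) g=>(1,4,0)
  e1=(0,1,0) f=>(2,2) g=>(3,1,1)
  e2=(0,0,1) f=>(3,3) g=>(2,4,4)
result: ⟨1 3 2; 4 1 4; 0 1 4⟩

Answer: ⟨1 3 2; 4 1 4; 0 1 4⟩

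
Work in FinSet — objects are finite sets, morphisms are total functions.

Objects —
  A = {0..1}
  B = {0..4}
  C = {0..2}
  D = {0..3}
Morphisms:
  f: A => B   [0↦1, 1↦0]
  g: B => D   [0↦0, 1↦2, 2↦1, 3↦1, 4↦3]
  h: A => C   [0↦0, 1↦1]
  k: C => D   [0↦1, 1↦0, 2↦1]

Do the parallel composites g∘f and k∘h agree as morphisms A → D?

Answer: DOES NOT COMMUTE

Trace:
Along f;g (path 1):
  0 f=>1 g=>2
  1 f=>0 g=>0
  result₁ = [0↦2, 1↦0]
Along h;k (path 2):
  0 h=>0 k=>1
  1 h=>1 k=>0
  result₂ = [0↦1, 1↦0]
Equal? differ; not commutative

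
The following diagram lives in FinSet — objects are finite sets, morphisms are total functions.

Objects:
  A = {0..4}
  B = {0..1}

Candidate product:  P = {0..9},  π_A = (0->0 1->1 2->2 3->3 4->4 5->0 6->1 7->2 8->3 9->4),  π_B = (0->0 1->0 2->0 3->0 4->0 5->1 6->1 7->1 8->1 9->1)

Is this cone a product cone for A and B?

|A|·|B| = 5·2 = 10;  |P| = 10
Check the pairing map k ↦ (π_A(k), π_B(k)):
  0 -> (0,0)
  1 -> (1,0)
  2 -> (2,0)
  3 -> (3,0)
  4 -> (4,0)
  5 -> (0,1)
  6 -> (1,1)
  7 -> (2,1)
  8 -> (3,1)
  9 -> (4,1)
distinct pairs in image: 10 / 10 needed
  → bijection onto A×B; projections well-typed.

Answer: VALID PRODUCT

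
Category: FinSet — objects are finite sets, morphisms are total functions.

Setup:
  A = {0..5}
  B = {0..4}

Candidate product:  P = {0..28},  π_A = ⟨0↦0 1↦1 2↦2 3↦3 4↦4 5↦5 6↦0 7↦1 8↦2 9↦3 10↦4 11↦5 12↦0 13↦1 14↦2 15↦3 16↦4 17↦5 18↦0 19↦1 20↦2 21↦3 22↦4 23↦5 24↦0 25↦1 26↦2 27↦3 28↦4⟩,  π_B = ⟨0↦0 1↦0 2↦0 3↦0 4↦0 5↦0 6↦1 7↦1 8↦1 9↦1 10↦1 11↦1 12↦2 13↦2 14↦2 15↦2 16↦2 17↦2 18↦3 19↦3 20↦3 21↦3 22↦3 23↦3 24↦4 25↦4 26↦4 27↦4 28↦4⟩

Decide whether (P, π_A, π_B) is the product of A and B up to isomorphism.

Answer: NOT A VALID PRODUCT — |P|=29 ≠ |A|·|B|=30

Derivation:
|A|·|B| = 6·5 = 30;  |P| = 29
  → cardinalities differ; no bijection possible.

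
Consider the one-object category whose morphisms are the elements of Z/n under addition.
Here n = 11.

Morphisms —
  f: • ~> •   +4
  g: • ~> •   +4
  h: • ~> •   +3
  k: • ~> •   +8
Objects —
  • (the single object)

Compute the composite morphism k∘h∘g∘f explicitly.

  0 +4≡4 +4≡8 +3≡0 +8≡8  (mod 11)
⟦path⟧: +8

Answer: +8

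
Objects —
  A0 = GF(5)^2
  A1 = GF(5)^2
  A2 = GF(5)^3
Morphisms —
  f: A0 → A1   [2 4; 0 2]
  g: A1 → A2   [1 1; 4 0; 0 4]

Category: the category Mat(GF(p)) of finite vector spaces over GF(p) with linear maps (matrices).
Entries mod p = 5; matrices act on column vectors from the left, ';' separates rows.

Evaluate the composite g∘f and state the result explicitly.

  e0=(1,0) f→(2,0) g→(2,3,0)
  e1=(0,1) f→(4,2) g→(1,1,3)
⟦path⟧: [2 1; 3 1; 0 3]

Answer: [2 1; 3 1; 0 3]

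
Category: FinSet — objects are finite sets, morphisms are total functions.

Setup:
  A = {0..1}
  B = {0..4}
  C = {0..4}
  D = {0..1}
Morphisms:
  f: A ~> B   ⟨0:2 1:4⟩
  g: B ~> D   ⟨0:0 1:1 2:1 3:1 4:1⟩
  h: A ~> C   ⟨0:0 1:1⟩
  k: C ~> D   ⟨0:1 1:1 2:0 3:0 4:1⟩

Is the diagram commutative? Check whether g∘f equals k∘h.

Answer: COMMUTES

Derivation:
1) trace f;g:
  0 f~>2 g~>1
  1 f~>4 g~>1
  ⟦path⟧₁ = ⟨0:1 1:1⟩
2) trace h;k:
  0 h~>0 k~>1
  1 h~>1 k~>1
  ⟦path⟧₂ = ⟨0:1 1:1⟩
Equal? same morphism ✓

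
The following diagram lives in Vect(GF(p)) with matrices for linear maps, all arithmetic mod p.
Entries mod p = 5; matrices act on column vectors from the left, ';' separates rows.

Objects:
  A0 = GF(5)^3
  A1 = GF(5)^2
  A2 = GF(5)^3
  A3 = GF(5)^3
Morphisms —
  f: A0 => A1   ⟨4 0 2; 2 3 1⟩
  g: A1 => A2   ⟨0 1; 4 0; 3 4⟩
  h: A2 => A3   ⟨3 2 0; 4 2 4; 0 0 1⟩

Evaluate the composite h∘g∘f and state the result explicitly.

Answer: ⟨3 4 4; 0 0 0; 0 2 0⟩

Derivation:
  e0=[1,0,0] f=>[4,2] g=>[2,1,0] h=>[3,0,0]
  e1=[0,1,0] f=>[0,3] g=>[3,0,2] h=>[4,0,2]
  e2=[0,0,1] f=>[2,1] g=>[1,3,0] h=>[4,0,0]
⟦path⟧: ⟨3 4 4; 0 0 0; 0 2 0⟩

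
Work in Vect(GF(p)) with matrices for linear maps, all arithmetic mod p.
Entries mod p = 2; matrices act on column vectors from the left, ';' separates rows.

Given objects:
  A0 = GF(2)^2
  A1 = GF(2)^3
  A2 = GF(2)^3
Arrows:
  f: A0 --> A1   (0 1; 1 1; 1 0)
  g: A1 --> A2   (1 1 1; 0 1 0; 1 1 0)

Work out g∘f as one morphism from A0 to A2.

  e0=⟨1,0⟩ f-->⟨0,1,1⟩ g-->⟨0,1,1⟩
  e1=⟨0,1⟩ f-->⟨1,1,0⟩ g-->⟨0,1,0⟩
composite: (0 0; 1 1; 1 0)

Answer: (0 0; 1 1; 1 0)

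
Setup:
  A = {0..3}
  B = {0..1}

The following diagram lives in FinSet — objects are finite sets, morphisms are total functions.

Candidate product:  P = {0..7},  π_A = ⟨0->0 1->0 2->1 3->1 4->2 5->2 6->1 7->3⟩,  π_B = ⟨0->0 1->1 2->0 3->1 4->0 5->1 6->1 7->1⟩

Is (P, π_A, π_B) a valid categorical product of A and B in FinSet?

Answer: NOT A VALID PRODUCT — duplicate pair at indices 3,6

Derivation:
|A|·|B| = 4·2 = 8;  |P| = 8
Check the pairing map k ↦ (π_A(k), π_B(k)):
  0 -> (0,0)
  1 -> (0,1)
  2 -> (1,0)
  3 -> (1,1)
  4 -> (2,0)
  5 -> (2,1)
  6 -> (1,1)  ✗ repeats pair of k=3
  7 -> (3,1)
distinct pairs in image: 7 / 8 needed
  → (1,1) hit at k=3 and k=6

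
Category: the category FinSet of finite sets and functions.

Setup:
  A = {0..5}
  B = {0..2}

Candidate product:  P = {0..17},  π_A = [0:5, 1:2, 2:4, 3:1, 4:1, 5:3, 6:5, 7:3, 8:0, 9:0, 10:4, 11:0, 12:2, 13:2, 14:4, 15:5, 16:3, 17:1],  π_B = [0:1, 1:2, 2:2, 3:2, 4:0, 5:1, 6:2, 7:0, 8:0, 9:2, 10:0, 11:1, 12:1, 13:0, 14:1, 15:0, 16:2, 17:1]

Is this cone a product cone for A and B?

|A|·|B| = 6·3 = 18;  |P| = 18
Check the pairing map k ↦ (π_A(k), π_B(k)):
  0 : (5,1)
  1 : (2,2)
  2 : (4,2)
  3 : (1,2)
  4 : (1,0)
  5 : (3,1)
  6 : (5,2)
  7 : (3,0)
  8 : (0,0)
  9 : (0,2)
  10 : (4,0)
  11 : (0,1)
  12 : (2,1)
  13 : (2,0)
  14 : (4,1)
  15 : (5,0)
  16 : (3,2)
  17 : (1,1)
distinct pairs in image: 18 / 18 needed
  → bijection onto A×B; projections well-typed.

Answer: VALID PRODUCT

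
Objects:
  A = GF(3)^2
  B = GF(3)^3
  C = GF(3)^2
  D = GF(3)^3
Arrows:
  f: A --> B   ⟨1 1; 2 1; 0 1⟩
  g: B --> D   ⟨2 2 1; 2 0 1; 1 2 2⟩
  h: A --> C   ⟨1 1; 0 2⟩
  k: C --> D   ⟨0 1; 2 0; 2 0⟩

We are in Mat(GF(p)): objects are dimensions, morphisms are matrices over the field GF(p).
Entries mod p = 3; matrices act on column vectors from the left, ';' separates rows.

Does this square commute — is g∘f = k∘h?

Path 1 = f;g:
  e0=[1,0] f-->[1,2,0] g-->[0,2,2]
  e1=[0,1] f-->[1,1,1] g-->[2,0,2]
  composite₁ = ⟨0 2; 2 0; 2 2⟩
Path 2 = h;k:
  e0=[1,0] h-->[1,0] k-->[0,2,2]
  e1=[0,1] h-->[1,2] k-->[2,2,2]
  composite₂ = ⟨0 2; 2 2; 2 2⟩
Equal? distinct morphisms ✗

Answer: DOES NOT COMMUTE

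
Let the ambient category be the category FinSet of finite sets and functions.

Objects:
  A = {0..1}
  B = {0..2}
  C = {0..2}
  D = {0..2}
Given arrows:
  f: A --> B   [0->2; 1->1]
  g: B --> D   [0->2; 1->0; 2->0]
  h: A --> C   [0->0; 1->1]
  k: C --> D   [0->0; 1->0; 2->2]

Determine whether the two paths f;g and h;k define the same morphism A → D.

Path 1 = f;g:
  0 f-->2 g-->0
  1 f-->1 g-->0
  result₁ = [0->0; 1->0]
Path 2 = h;k:
  0 h-->0 k-->0
  1 h-->1 k-->0
  result₂ = [0->0; 1->0]
Equal? same morphism ✓

Answer: COMMUTES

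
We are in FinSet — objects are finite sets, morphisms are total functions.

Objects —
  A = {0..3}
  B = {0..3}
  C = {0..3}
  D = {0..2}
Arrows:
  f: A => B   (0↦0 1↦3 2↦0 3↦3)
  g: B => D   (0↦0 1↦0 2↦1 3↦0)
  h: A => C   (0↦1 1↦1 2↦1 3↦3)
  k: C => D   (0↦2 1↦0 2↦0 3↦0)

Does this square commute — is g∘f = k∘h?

1) trace f;g:
  0 f=>0 g=>0
  1 f=>3 g=>0
  2 f=>0 g=>0
  3 f=>3 g=>0
  ⟦path⟧₁ = (0↦0 1↦0 2↦0 3↦0)
2) trace h;k:
  0 h=>1 k=>0
  1 h=>1 k=>0
  2 h=>1 k=>0
  3 h=>3 k=>0
  ⟦path⟧₂ = (0↦0 1↦0 2↦0 3↦0)
Equal? YES — commutes

Answer: COMMUTES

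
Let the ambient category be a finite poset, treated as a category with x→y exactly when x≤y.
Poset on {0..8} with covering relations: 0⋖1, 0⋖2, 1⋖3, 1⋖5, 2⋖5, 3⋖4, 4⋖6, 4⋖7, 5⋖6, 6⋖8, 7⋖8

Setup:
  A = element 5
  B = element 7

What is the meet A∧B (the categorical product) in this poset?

Lower bounds of A=5 and B=7: {0,1}
  0 ⊑ 1
  1 ⊑ 1
glb = 1

Answer: A∧B = 1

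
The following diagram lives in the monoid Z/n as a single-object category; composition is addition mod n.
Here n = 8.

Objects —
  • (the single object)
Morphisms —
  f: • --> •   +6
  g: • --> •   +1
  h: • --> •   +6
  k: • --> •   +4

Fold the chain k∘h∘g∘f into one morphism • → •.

  0 +6≡6 +1≡7 +6≡5 +4≡1  (mod 8)
⟦path⟧: +1

Answer: +1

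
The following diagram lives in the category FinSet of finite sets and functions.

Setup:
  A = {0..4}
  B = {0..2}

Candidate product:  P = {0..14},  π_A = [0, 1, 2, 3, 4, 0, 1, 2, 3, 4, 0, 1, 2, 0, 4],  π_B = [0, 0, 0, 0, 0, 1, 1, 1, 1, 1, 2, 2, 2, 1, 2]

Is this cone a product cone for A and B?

|A|·|B| = 5·3 = 15;  |P| = 15
Check the pairing map k ↦ (π_A(k), π_B(k)):
  0 -> (0,0)
  1 -> (1,0)
  2 -> (2,0)
  3 -> (3,0)
  4 -> (4,0)
  5 -> (0,1)
  6 -> (1,1)
  7 -> (2,1)
  8 -> (3,1)
  9 -> (4,1)
  10 -> (0,2)
  11 -> (1,2)
  12 -> (2,2)
  13 -> (0,1)  ✗ repeats pair of k=5
  14 -> (4,2)
distinct pairs in image: 14 / 15 needed
  → (0,1) hit at k=5 and k=13

Answer: NOT A VALID PRODUCT — duplicate pair at indices 5,13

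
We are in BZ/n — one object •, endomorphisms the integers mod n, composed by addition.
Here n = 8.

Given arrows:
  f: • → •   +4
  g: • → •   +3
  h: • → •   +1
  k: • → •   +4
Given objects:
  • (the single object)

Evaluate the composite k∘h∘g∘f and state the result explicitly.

Answer: +4

Work:
  0 +4≡4 +3≡7 +1≡0 +4≡4  (mod 8)
⟦path⟧: +4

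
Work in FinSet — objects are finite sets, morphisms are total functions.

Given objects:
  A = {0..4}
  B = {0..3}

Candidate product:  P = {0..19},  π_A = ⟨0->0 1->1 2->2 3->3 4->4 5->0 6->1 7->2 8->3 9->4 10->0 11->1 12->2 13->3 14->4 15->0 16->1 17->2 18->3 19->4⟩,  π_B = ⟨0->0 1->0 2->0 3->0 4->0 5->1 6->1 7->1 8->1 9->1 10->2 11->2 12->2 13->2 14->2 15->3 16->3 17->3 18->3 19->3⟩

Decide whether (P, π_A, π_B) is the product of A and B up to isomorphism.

Answer: VALID PRODUCT

Work:
|A|·|B| = 5·4 = 20;  |P| = 20
Check the pairing map k ↦ (π_A(k), π_B(k)):
  0 -> (0,0)
  1 -> (1,0)
  2 -> (2,0)
  3 -> (3,0)
  4 -> (4,0)
  5 -> (0,1)
  6 -> (1,1)
  7 -> (2,1)
  8 -> (3,1)
  9 -> (4,1)
  10 -> (0,2)
  11 -> (1,2)
  12 -> (2,2)
  13 -> (3,2)
  14 -> (4,2)
  15 -> (0,3)
  16 -> (1,3)
  17 -> (2,3)
  18 -> (3,3)
  19 -> (4,3)
distinct pairs in image: 20 / 20 needed
  → bijection onto A×B; projections well-typed.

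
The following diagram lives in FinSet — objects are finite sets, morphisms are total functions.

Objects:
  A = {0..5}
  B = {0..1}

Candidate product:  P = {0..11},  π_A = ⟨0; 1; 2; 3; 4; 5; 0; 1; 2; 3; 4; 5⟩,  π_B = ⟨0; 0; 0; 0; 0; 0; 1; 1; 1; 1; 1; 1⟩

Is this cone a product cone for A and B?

|A|·|B| = 6·2 = 12;  |P| = 12
Check the pairing map k ↦ (π_A(k), π_B(k)):
  0 : (0,0)
  1 : (1,0)
  2 : (2,0)
  3 : (3,0)
  4 : (4,0)
  5 : (5,0)
  6 : (0,1)
  7 : (1,1)
  8 : (2,1)
  9 : (3,1)
  10 : (4,1)
  11 : (5,1)
distinct pairs in image: 12 / 12 needed
  → bijection onto A×B; projections well-typed.

Answer: VALID PRODUCT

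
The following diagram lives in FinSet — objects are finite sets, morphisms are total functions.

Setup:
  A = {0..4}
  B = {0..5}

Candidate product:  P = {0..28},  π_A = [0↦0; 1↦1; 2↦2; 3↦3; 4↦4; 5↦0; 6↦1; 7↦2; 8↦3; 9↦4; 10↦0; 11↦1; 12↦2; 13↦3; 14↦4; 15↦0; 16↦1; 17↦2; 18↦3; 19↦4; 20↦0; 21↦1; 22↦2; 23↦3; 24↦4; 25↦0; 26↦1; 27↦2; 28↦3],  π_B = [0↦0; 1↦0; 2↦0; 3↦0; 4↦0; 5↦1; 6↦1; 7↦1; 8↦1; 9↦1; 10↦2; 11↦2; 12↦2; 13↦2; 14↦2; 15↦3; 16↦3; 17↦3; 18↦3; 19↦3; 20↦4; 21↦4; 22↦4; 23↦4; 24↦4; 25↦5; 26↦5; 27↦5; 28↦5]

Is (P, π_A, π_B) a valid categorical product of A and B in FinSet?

Answer: NOT A VALID PRODUCT — |P|=29 ≠ |A|·|B|=30

Trace:
|A|·|B| = 5·6 = 30;  |P| = 29
  → cardinalities differ; no bijection possible.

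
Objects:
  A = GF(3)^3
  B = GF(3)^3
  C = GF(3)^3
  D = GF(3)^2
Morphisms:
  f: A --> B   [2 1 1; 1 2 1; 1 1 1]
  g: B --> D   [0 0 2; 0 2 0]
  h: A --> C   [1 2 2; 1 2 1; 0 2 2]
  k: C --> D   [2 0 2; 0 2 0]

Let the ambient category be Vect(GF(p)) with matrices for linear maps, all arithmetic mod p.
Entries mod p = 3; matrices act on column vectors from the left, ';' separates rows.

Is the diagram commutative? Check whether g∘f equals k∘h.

1) trace f;g:
  e0=⟨1,0,0⟩ f-->⟨2,1,1⟩ g-->⟨2,2⟩
  e1=⟨0,1,0⟩ f-->⟨1,2,1⟩ g-->⟨2,1⟩
  e2=⟨0,0,1⟩ f-->⟨1,1,1⟩ g-->⟨2,2⟩
  ⟦path⟧₁ = [2 2 2; 2 1 2]
2) trace h;k:
  e0=⟨1,0,0⟩ h-->⟨1,1,0⟩ k-->⟨2,2⟩
  e1=⟨0,1,0⟩ h-->⟨2,2,2⟩ k-->⟨2,1⟩
  e2=⟨0,0,1⟩ h-->⟨2,1,2⟩ k-->⟨2,2⟩
  ⟦path⟧₂ = [2 2 2; 2 1 2]
Equal? equal; square commutes

Answer: COMMUTES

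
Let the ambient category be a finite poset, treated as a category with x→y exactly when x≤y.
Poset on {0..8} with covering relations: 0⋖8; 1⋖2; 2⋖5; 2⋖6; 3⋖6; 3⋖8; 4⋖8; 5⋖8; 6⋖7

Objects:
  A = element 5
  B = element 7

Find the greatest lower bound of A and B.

Answer: A∧B = 2

Work:
Lower bounds of A=5 and B=7: {1,2}
  1 ⊑ 2
  2 ⊑ 2
glb = 2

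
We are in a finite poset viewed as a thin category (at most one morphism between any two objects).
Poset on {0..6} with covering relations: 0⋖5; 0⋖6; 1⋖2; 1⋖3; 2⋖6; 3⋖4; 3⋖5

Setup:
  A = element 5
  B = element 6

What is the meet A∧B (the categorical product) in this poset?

Lower bounds of A=5 and B=6: {0,1}
  maximal lower bounds 0 and 1 are incomparable: neither 0≤1 nor 1≤0
→ no greatest lower bound exists

Answer: NO MEET EXISTS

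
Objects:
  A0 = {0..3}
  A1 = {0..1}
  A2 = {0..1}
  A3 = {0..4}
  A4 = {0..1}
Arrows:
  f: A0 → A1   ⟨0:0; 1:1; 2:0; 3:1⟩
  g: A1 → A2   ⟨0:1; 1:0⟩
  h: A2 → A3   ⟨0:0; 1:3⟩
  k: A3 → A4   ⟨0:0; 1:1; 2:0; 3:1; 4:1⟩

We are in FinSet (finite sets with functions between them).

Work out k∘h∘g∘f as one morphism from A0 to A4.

  0 f→0 g→1 h→3 k→1
  1 f→1 g→0 h→0 k→0
  2 f→0 g→1 h→3 k→1
  3 f→1 g→0 h→0 k→0
result: ⟨0:1; 1:0; 2:1; 3:0⟩

Answer: ⟨0:1; 1:0; 2:1; 3:0⟩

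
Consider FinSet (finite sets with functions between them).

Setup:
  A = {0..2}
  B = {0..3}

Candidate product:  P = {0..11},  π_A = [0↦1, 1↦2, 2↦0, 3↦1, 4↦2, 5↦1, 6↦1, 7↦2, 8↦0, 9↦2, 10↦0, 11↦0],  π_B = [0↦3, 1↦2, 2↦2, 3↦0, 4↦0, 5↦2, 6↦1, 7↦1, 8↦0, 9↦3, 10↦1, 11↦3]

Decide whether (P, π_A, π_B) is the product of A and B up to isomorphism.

|A|·|B| = 3·4 = 12;  |P| = 12
Check the pairing map k ↦ (π_A(k), π_B(k)):
  0 ↦ (1,3)
  1 ↦ (2,2)
  2 ↦ (0,2)
  3 ↦ (1,0)
  4 ↦ (2,0)
  5 ↦ (1,2)
  6 ↦ (1,1)
  7 ↦ (2,1)
  8 ↦ (0,0)
  9 ↦ (2,3)
  10 ↦ (0,1)
  11 ↦ (0,3)
distinct pairs in image: 12 / 12 needed
  → bijection onto A×B; projections well-typed.

Answer: VALID PRODUCT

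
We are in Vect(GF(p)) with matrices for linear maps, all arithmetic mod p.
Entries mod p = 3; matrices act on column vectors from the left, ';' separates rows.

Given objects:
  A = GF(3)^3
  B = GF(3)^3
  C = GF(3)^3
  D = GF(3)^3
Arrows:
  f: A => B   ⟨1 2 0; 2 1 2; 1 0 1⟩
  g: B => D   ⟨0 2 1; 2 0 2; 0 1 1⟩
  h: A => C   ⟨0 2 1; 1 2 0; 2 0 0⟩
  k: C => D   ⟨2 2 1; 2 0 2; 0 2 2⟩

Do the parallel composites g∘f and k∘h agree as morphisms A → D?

Answer: DOES NOT COMMUTE

Derivation:
Along f;g (path 1):
  e0=⟨1,0,0⟩ f=>⟨1,2,1⟩ g=>⟨2,1,0⟩
  e1=⟨0,1,0⟩ f=>⟨2,1,0⟩ g=>⟨2,1,1⟩
  e2=⟨0,0,1⟩ f=>⟨0,2,1⟩ g=>⟨2,2,0⟩
  result₁ = ⟨2 2 2; 1 1 2; 0 1 0⟩
Along h;k (path 2):
  e0=⟨1,0,0⟩ h=>⟨0,1,2⟩ k=>⟨1,1,0⟩
  e1=⟨0,1,0⟩ h=>⟨2,2,0⟩ k=>⟨2,1,1⟩
  e2=⟨0,0,1⟩ h=>⟨1,0,0⟩ k=>⟨2,2,0⟩
  result₂ = ⟨1 2 2; 1 1 2; 0 1 0⟩
Equal? NO — does not commute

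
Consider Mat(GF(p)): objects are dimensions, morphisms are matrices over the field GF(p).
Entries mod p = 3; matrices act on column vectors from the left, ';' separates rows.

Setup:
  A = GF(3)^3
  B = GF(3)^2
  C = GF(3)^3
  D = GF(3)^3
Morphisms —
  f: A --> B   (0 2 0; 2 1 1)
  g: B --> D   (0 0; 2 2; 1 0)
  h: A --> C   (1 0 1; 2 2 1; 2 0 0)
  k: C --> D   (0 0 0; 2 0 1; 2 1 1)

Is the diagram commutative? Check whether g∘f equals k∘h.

Answer: COMMUTES

Derivation:
1) trace f;g:
  e0=(1,0,0) f-->(0,2) g-->(0,1,0)
  e1=(0,1,0) f-->(2,1) g-->(0,0,2)
  e2=(0,0,1) f-->(0,1) g-->(0,2,0)
  result₁ = (0 0 0; 1 0 2; 0 2 0)
2) trace h;k:
  e0=(1,0,0) h-->(1,2,2) k-->(0,1,0)
  e1=(0,1,0) h-->(0,2,0) k-->(0,0,2)
  e2=(0,0,1) h-->(1,1,0) k-->(0,2,0)
  result₂ = (0 0 0; 1 0 2; 0 2 0)
Equal? YES — commutes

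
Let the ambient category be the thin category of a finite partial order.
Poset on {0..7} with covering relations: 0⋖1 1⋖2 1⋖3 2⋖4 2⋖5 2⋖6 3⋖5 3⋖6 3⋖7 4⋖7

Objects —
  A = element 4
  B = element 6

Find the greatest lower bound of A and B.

Answer: A∧B = 2

Trace:
{x : x≤A ∧ x≤B} = {0,1,2}  (A=4, B=6)
  0 ≤ 2
  1 ≤ 2
  2 ≤ 2
glb = 2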